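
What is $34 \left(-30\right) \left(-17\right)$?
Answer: $17340$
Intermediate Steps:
$34 \left(-30\right) \left(-17\right) = \left(-1020\right) \left(-17\right) = 17340$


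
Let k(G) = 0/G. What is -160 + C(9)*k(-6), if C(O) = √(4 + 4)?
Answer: -160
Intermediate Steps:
k(G) = 0
C(O) = 2*√2 (C(O) = √8 = 2*√2)
-160 + C(9)*k(-6) = -160 + (2*√2)*0 = -160 + 0 = -160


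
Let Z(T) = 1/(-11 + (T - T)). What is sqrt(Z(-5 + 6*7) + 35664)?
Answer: sqrt(4315333)/11 ≈ 188.85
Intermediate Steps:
Z(T) = -1/11 (Z(T) = 1/(-11 + 0) = 1/(-11) = -1/11)
sqrt(Z(-5 + 6*7) + 35664) = sqrt(-1/11 + 35664) = sqrt(392303/11) = sqrt(4315333)/11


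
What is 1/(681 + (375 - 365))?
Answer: 1/691 ≈ 0.0014472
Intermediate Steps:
1/(681 + (375 - 365)) = 1/(681 + 10) = 1/691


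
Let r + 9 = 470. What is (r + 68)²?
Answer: 279841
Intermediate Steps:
r = 461 (r = -9 + 470 = 461)
(r + 68)² = (461 + 68)² = 529² = 279841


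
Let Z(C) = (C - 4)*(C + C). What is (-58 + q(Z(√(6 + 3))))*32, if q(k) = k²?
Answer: -704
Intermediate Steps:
Z(C) = 2*C*(-4 + C) (Z(C) = (-4 + C)*(2*C) = 2*C*(-4 + C))
(-58 + q(Z(√(6 + 3))))*32 = (-58 + (2*√(6 + 3)*(-4 + √(6 + 3)))²)*32 = (-58 + (2*√9*(-4 + √9))²)*32 = (-58 + (2*3*(-4 + 3))²)*32 = (-58 + (2*3*(-1))²)*32 = (-58 + (-6)²)*32 = (-58 + 36)*32 = -22*32 = -704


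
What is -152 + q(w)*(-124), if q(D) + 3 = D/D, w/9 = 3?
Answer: 96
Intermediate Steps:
w = 27 (w = 9*3 = 27)
q(D) = -2 (q(D) = -3 + D/D = -3 + 1 = -2)
-152 + q(w)*(-124) = -152 - 2*(-124) = -152 + 248 = 96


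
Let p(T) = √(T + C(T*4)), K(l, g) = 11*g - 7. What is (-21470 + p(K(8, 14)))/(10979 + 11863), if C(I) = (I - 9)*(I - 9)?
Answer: -10735/11421 + √83847/11421 ≈ -0.91458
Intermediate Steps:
K(l, g) = -7 + 11*g
C(I) = (-9 + I)² (C(I) = (-9 + I)*(-9 + I) = (-9 + I)²)
p(T) = √(T + (-9 + 4*T)²) (p(T) = √(T + (-9 + T*4)²) = √(T + (-9 + 4*T)²))
(-21470 + p(K(8, 14)))/(10979 + 11863) = (-21470 + √((-7 + 11*14) + (-9 + 4*(-7 + 11*14))²))/(10979 + 11863) = (-21470 + √((-7 + 154) + (-9 + 4*(-7 + 154))²))/22842 = (-21470 + √(147 + (-9 + 4*147)²))*(1/22842) = (-21470 + √(147 + (-9 + 588)²))*(1/22842) = (-21470 + √(147 + 579²))*(1/22842) = (-21470 + √(147 + 335241))*(1/22842) = (-21470 + √335388)*(1/22842) = (-21470 + 2*√83847)*(1/22842) = -10735/11421 + √83847/11421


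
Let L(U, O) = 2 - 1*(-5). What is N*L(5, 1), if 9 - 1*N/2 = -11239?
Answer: 157472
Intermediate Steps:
N = 22496 (N = 18 - 2*(-11239) = 18 + 22478 = 22496)
L(U, O) = 7 (L(U, O) = 2 + 5 = 7)
N*L(5, 1) = 22496*7 = 157472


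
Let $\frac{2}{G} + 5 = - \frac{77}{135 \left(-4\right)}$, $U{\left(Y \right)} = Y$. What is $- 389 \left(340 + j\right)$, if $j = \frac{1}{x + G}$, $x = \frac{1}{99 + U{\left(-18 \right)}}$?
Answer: $- \frac{11140538713}{84857} \approx -1.3129 \cdot 10^{5}$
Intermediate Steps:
$G = - \frac{1080}{2623}$ ($G = \frac{2}{-5 - \frac{77}{135 \left(-4\right)}} = \frac{2}{-5 - \frac{77}{-540}} = \frac{2}{-5 - - \frac{77}{540}} = \frac{2}{-5 + \frac{77}{540}} = \frac{2}{- \frac{2623}{540}} = 2 \left(- \frac{540}{2623}\right) = - \frac{1080}{2623} \approx -0.41174$)
$x = \frac{1}{81}$ ($x = \frac{1}{99 - 18} = \frac{1}{81} \approx 0.012346$)
$j = - \frac{212463}{84857}$ ($j = \frac{1}{\frac{1}{81} - \frac{1080}{2623}} = \frac{1}{- \frac{84857}{212463}} = - \frac{212463}{84857} \approx -2.5038$)
$- 389 \left(340 + j\right) = - 389 \left(340 - \frac{212463}{84857}\right) = \left(-389\right) \frac{28638917}{84857} = - \frac{11140538713}{84857}$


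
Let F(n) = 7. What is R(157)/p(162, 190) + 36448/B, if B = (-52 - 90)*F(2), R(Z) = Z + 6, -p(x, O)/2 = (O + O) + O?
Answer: -20856371/566580 ≈ -36.811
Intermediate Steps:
p(x, O) = -6*O (p(x, O) = -2*((O + O) + O) = -2*(2*O + O) = -6*O)
R(Z) = 6 + Z
B = -994 (B = (-52 - 90)*7 = -142*7 = -994)
R(157)/p(162, 190) + 36448/B = (6 + 157)/((-6*190)) + 36448/(-994) = 163/(-1140) + 36448*(-1/994) = 163*(-1/1140) - 18224/497 = -163/1140 - 18224/497 = -20856371/566580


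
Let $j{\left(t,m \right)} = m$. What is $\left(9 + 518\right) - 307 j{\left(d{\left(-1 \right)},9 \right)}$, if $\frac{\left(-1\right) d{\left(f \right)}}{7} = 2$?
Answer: $-2236$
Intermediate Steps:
$d{\left(f \right)} = -14$ ($d{\left(f \right)} = \left(-7\right) 2 = -14$)
$\left(9 + 518\right) - 307 j{\left(d{\left(-1 \right)},9 \right)} = \left(9 + 518\right) - 2763 = 527 - 2763 = -2236$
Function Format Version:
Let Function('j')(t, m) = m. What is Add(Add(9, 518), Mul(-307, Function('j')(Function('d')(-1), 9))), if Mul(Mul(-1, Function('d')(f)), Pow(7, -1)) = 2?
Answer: -2236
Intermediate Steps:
Function('d')(f) = -14 (Function('d')(f) = Mul(-7, 2) = -14)
Add(Add(9, 518), Mul(-307, Function('j')(Function('d')(-1), 9))) = Add(Add(9, 518), Mul(-307, 9)) = Add(527, -2763) = -2236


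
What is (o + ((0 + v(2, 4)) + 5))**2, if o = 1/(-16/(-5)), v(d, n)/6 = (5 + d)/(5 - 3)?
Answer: 177241/256 ≈ 692.35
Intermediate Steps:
v(d, n) = 15 + 3*d (v(d, n) = 6*((5 + d)/(5 - 3)) = 6*((5 + d)/2) = 6*((5 + d)*(1/2)) = 6*(5/2 + d/2) = 15 + 3*d)
o = 5/16 (o = 1/(-16*(-1)/5) = 1/(-1*(-16/5)) = 1/(16/5) = 5/16 ≈ 0.31250)
(o + ((0 + v(2, 4)) + 5))**2 = (5/16 + ((0 + (15 + 3*2)) + 5))**2 = (5/16 + ((0 + (15 + 6)) + 5))**2 = (5/16 + ((0 + 21) + 5))**2 = (5/16 + (21 + 5))**2 = (5/16 + 26)**2 = (421/16)**2 = 177241/256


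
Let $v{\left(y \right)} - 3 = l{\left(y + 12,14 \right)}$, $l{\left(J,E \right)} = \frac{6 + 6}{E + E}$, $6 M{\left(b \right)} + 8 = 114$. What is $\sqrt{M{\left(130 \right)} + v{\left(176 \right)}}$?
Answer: $\frac{\sqrt{9303}}{21} \approx 4.593$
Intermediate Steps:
$M{\left(b \right)} = \frac{53}{3}$ ($M{\left(b \right)} = - \frac{4}{3} + \frac{1}{6} \cdot 114 = - \frac{4}{3} + 19 = \frac{53}{3}$)
$l{\left(J,E \right)} = \frac{6}{E}$ ($l{\left(J,E \right)} = \frac{12}{2 E} = 12 \frac{1}{2 E} = \frac{6}{E}$)
$v{\left(y \right)} = \frac{24}{7}$ ($v{\left(y \right)} = 3 + \frac{6}{14} = 3 + 6 \cdot \frac{1}{14} = 3 + \frac{3}{7} = \frac{24}{7}$)
$\sqrt{M{\left(130 \right)} + v{\left(176 \right)}} = \sqrt{\frac{53}{3} + \frac{24}{7}} = \sqrt{\frac{443}{21}} = \frac{\sqrt{9303}}{21}$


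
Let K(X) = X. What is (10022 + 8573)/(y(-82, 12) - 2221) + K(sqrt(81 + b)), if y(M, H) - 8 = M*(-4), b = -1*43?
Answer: -3719/377 + sqrt(38) ≈ -3.7003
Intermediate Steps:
b = -43
y(M, H) = 8 - 4*M (y(M, H) = 8 + M*(-4) = 8 - 4*M)
(10022 + 8573)/(y(-82, 12) - 2221) + K(sqrt(81 + b)) = (10022 + 8573)/((8 - 4*(-82)) - 2221) + sqrt(81 - 43) = 18595/((8 + 328) - 2221) + sqrt(38) = 18595/(336 - 2221) + sqrt(38) = 18595/(-1885) + sqrt(38) = 18595*(-1/1885) + sqrt(38) = -3719/377 + sqrt(38)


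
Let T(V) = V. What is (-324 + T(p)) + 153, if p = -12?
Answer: -183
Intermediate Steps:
(-324 + T(p)) + 153 = (-324 - 12) + 153 = -336 + 153 = -183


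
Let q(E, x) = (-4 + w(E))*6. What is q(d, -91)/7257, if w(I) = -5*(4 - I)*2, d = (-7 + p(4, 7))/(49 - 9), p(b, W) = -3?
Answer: -93/2419 ≈ -0.038446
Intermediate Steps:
d = -¼ (d = (-7 - 3)/(49 - 9) = -10/40 = -10*1/40 = -¼ ≈ -0.25000)
w(I) = -40 + 10*I (w(I) = (-20 + 5*I)*2 = -40 + 10*I)
q(E, x) = -264 + 60*E (q(E, x) = (-4 + (-40 + 10*E))*6 = (-44 + 10*E)*6 = -264 + 60*E)
q(d, -91)/7257 = (-264 + 60*(-¼))/7257 = (-264 - 15)*(1/7257) = -279*1/7257 = -93/2419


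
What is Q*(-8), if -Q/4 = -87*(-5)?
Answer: 13920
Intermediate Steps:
Q = -1740 (Q = -(-348)*(-5) = -4*435 = -1740)
Q*(-8) = -1740*(-8) = 13920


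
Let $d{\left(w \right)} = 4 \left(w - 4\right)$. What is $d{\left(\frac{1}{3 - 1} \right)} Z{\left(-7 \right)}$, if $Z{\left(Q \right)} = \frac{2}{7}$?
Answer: $-4$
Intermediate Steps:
$Z{\left(Q \right)} = \frac{2}{7}$ ($Z{\left(Q \right)} = 2 \cdot \frac{1}{7} = \frac{2}{7}$)
$d{\left(w \right)} = -16 + 4 w$ ($d{\left(w \right)} = 4 \left(-4 + w\right) = -16 + 4 w$)
$d{\left(\frac{1}{3 - 1} \right)} Z{\left(-7 \right)} = \left(-16 + \frac{4}{3 - 1}\right) \frac{2}{7} = \left(-16 + \frac{4}{2}\right) \frac{2}{7} = \left(-16 + 4 \cdot \frac{1}{2}\right) \frac{2}{7} = \left(-16 + 2\right) \frac{2}{7} = \left(-14\right) \frac{2}{7} = -4$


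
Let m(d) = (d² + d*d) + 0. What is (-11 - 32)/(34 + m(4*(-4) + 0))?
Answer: -43/546 ≈ -0.078755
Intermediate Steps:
m(d) = 2*d² (m(d) = (d² + d²) + 0 = 2*d² + 0 = 2*d²)
(-11 - 32)/(34 + m(4*(-4) + 0)) = (-11 - 32)/(34 + 2*(4*(-4) + 0)²) = -43/(34 + 2*(-16 + 0)²) = -43/(34 + 2*(-16)²) = -43/(34 + 2*256) = -43/(34 + 512) = -43/546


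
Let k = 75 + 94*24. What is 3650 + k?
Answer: 5981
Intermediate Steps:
k = 2331 (k = 75 + 2256 = 2331)
3650 + k = 3650 + 2331 = 5981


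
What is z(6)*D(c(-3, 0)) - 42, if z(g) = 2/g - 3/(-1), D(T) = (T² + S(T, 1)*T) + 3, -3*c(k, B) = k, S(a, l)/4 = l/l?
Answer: -46/3 ≈ -15.333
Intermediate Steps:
S(a, l) = 4 (S(a, l) = 4*(l/l) = 4*1 = 4)
c(k, B) = -k/3
D(T) = 3 + T² + 4*T (D(T) = (T² + 4*T) + 3 = 3 + T² + 4*T)
z(g) = 3 + 2/g (z(g) = 2/g - 3*(-1) = 2/g + 3 = 3 + 2/g)
z(6)*D(c(-3, 0)) - 42 = (3 + 2/6)*(3 + (-⅓*(-3))² + 4*(-⅓*(-3))) - 42 = (3 + 2*(⅙))*(3 + 1² + 4*1) - 42 = (3 + ⅓)*(3 + 1 + 4) - 42 = (10/3)*8 - 42 = 80/3 - 42 = -46/3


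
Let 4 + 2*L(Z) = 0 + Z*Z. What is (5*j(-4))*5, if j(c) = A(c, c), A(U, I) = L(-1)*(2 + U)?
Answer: 75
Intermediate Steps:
L(Z) = -2 + Z²/2 (L(Z) = -2 + (0 + Z*Z)/2 = -2 + (0 + Z²)/2 = -2 + Z²/2)
A(U, I) = -3 - 3*U/2 (A(U, I) = (-2 + (½)*(-1)²)*(2 + U) = (-2 + (½)*1)*(2 + U) = (-2 + ½)*(2 + U) = -3*(2 + U)/2 = -3 - 3*U/2)
j(c) = -3 - 3*c/2
(5*j(-4))*5 = (5*(-3 - 3/2*(-4)))*5 = (5*(-3 + 6))*5 = (5*3)*5 = 15*5 = 75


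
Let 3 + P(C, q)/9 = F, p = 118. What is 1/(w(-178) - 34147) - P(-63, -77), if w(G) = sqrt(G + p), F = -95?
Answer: 1028427549911/1166017669 - 2*I*sqrt(15)/1166017669 ≈ 882.0 - 6.6431e-9*I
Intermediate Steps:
w(G) = sqrt(118 + G) (w(G) = sqrt(G + 118) = sqrt(118 + G))
P(C, q) = -882 (P(C, q) = -27 + 9*(-95) = -27 - 855 = -882)
1/(w(-178) - 34147) - P(-63, -77) = 1/(sqrt(118 - 178) - 34147) - 1*(-882) = 1/(sqrt(-60) - 34147) + 882 = 1/(2*I*sqrt(15) - 34147) + 882 = 1/(-34147 + 2*I*sqrt(15)) + 882 = 882 + 1/(-34147 + 2*I*sqrt(15))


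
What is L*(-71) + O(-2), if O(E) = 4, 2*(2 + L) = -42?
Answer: 1637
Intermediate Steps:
L = -23 (L = -2 + (½)*(-42) = -2 - 21 = -23)
L*(-71) + O(-2) = -23*(-71) + 4 = 1633 + 4 = 1637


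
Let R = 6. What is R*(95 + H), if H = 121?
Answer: 1296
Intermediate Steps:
R*(95 + H) = 6*(95 + 121) = 6*216 = 1296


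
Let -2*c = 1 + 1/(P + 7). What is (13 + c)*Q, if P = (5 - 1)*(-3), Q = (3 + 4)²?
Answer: 3087/5 ≈ 617.40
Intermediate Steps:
Q = 49 (Q = 7² = 49)
P = -12 (P = 4*(-3) = -12)
c = -⅖ (c = -(1 + 1/(-12 + 7))/2 = -(1 + 1/(-5))/2 = -(1 - ⅕)/2 = -½*⅘ = -⅖ ≈ -0.40000)
(13 + c)*Q = (13 - ⅖)*49 = (63/5)*49 = 3087/5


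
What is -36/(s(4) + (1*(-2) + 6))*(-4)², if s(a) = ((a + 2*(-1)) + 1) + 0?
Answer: -576/7 ≈ -82.286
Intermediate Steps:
s(a) = -1 + a (s(a) = ((a - 2) + 1) + 0 = ((-2 + a) + 1) + 0 = (-1 + a) + 0 = -1 + a)
-36/(s(4) + (1*(-2) + 6))*(-4)² = -36/((-1 + 4) + (1*(-2) + 6))*(-4)² = -36/(3 + (-2 + 6))*16 = -36/(3 + 4)*16 = -36/7*16 = -576/7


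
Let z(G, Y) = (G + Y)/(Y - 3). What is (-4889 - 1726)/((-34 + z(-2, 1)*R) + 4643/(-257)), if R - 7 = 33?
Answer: 566685/2747 ≈ 206.29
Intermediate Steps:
R = 40 (R = 7 + 33 = 40)
z(G, Y) = (G + Y)/(-3 + Y)
(-4889 - 1726)/((-34 + z(-2, 1)*R) + 4643/(-257)) = (-4889 - 1726)/((-34 + ((-2 + 1)/(-3 + 1))*40) + 4643/(-257)) = -6615/((-34 + (-1/(-2))*40) + 4643*(-1/257)) = -6615/((-34 - ½*(-1)*40) - 4643/257) = -6615/((-34 + (½)*40) - 4643/257) = -6615/((-34 + 20) - 4643/257) = -6615/(-14 - 4643/257) = -6615/(-8241/257) = -6615*(-257/8241) = 566685/2747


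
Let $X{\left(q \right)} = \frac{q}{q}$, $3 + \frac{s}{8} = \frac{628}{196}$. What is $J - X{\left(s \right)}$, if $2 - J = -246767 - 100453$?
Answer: $347221$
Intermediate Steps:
$s = \frac{80}{49}$ ($s = -24 + 8 \cdot \frac{628}{196} = -24 + 8 \cdot 628 \cdot \frac{1}{196} = -24 + 8 \cdot \frac{157}{49} = -24 + \frac{1256}{49} = \frac{80}{49} \approx 1.6327$)
$X{\left(q \right)} = 1$
$J = 347222$ ($J = 2 - \left(-246767 - 100453\right) = 2 - -347220 = 2 + 347220 = 347222$)
$J - X{\left(s \right)} = 347222 - 1 = 347221$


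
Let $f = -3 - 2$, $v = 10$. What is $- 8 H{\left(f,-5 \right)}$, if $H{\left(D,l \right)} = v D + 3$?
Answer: $376$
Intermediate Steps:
$f = -5$ ($f = -3 - 2 = -5$)
$H{\left(D,l \right)} = 3 + 10 D$ ($H{\left(D,l \right)} = 10 D + 3 = 3 + 10 D$)
$- 8 H{\left(f,-5 \right)} = - 8 \left(3 + 10 \left(-5\right)\right) = - 8 \left(3 - 50\right) = \left(-8\right) \left(-47\right) = 376$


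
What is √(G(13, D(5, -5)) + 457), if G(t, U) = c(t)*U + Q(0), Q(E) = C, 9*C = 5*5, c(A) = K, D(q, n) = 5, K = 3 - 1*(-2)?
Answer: √4363/3 ≈ 22.018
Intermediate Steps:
K = 5 (K = 3 + 2 = 5)
c(A) = 5
C = 25/9 (C = (5*5)/9 = (⅑)*25 = 25/9 ≈ 2.7778)
Q(E) = 25/9
G(t, U) = 25/9 + 5*U (G(t, U) = 5*U + 25/9 = 25/9 + 5*U)
√(G(13, D(5, -5)) + 457) = √((25/9 + 5*5) + 457) = √((25/9 + 25) + 457) = √(250/9 + 457) = √(4363/9) = √4363/3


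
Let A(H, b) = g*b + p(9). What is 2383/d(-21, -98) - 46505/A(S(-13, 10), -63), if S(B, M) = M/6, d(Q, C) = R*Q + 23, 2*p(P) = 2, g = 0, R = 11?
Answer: -9675423/208 ≈ -46516.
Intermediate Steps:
p(P) = 1 (p(P) = (1/2)*2 = 1)
d(Q, C) = 23 + 11*Q (d(Q, C) = 11*Q + 23 = 23 + 11*Q)
S(B, M) = M/6 (S(B, M) = M*(1/6) = M/6)
A(H, b) = 1 (A(H, b) = 0*b + 1 = 0 + 1 = 1)
2383/d(-21, -98) - 46505/A(S(-13, 10), -63) = 2383/(23 + 11*(-21)) - 46505/1 = 2383/(23 - 231) - 46505*1 = 2383/(-208) - 46505 = 2383*(-1/208) - 46505 = -2383/208 - 46505 = -9675423/208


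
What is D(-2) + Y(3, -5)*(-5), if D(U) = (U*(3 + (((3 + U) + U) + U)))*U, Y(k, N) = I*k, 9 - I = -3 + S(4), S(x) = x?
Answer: -120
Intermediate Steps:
I = 8 (I = 9 - (-3 + 4) = 9 - 1*1 = 9 - 1 = 8)
Y(k, N) = 8*k
D(U) = U**2*(6 + 3*U) (D(U) = (U*(3 + ((3 + 2*U) + U)))*U = (U*(3 + (3 + 3*U)))*U = (U*(6 + 3*U))*U = U**2*(6 + 3*U))
D(-2) + Y(3, -5)*(-5) = 3*(-2)**2*(2 - 2) + (8*3)*(-5) = 3*4*0 + 24*(-5) = 0 - 120 = -120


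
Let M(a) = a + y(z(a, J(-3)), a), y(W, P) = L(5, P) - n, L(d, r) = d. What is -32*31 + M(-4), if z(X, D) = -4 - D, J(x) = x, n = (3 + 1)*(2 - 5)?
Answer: -979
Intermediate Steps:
n = -12 (n = 4*(-3) = -12)
y(W, P) = 17 (y(W, P) = 5 - 1*(-12) = 5 + 12 = 17)
M(a) = 17 + a (M(a) = a + 17 = 17 + a)
-32*31 + M(-4) = -32*31 + (17 - 4) = -992 + 13 = -979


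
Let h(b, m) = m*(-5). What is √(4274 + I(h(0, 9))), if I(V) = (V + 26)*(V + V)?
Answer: 4*√374 ≈ 77.356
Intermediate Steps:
h(b, m) = -5*m
I(V) = 2*V*(26 + V) (I(V) = (26 + V)*(2*V) = 2*V*(26 + V))
√(4274 + I(h(0, 9))) = √(4274 + 2*(-5*9)*(26 - 5*9)) = √(4274 + 2*(-45)*(26 - 45)) = √(4274 + 2*(-45)*(-19)) = √(4274 + 1710) = √5984 = 4*√374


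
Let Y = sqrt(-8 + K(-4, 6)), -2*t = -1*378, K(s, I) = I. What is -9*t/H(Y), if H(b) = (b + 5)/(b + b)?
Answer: -3402*sqrt(2)/(sqrt(2) - 5*I) ≈ -252.0 - 890.95*I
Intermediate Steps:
t = 189 (t = -(-1)*378/2 = -1/2*(-378) = 189)
Y = I*sqrt(2) (Y = sqrt(-8 + 6) = sqrt(-2) = I*sqrt(2) ≈ 1.4142*I)
H(b) = (5 + b)/(2*b) (H(b) = (5 + b)/((2*b)) = (5 + b)*(1/(2*b)) = (5 + b)/(2*b))
-9*t/H(Y) = -1701/((5 + I*sqrt(2))/(2*((I*sqrt(2))))) = -1701/((-I*sqrt(2)/2)*(5 + I*sqrt(2))/2) = -1701/((-I*sqrt(2)*(5 + I*sqrt(2))/4)) = -1701*2*I*sqrt(2)/(5 + I*sqrt(2)) = -3402*I*sqrt(2)/(5 + I*sqrt(2))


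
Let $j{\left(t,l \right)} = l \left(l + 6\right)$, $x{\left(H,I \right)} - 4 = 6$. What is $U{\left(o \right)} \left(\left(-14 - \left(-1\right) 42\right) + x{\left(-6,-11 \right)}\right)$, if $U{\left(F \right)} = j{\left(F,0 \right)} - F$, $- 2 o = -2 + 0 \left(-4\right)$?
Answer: $-38$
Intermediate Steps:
$o = 1$ ($o = - \frac{-2 + 0 \left(-4\right)}{2} = - \frac{-2 + 0}{2} = \left(- \frac{1}{2}\right) \left(-2\right) = 1$)
$x{\left(H,I \right)} = 10$ ($x{\left(H,I \right)} = 4 + 6 = 10$)
$j{\left(t,l \right)} = l \left(6 + l\right)$
$U{\left(F \right)} = - F$ ($U{\left(F \right)} = 0 \left(6 + 0\right) - F = 0 \cdot 6 - F = 0 - F = - F$)
$U{\left(o \right)} \left(\left(-14 - \left(-1\right) 42\right) + x{\left(-6,-11 \right)}\right) = \left(-1\right) 1 \left(\left(-14 - \left(-1\right) 42\right) + 10\right) = - (\left(-14 - -42\right) + 10) = - (\left(-14 + 42\right) + 10) = - (28 + 10) = \left(-1\right) 38 = -38$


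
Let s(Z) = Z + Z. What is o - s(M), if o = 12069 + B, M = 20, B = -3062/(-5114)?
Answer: 30759684/2557 ≈ 12030.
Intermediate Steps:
B = 1531/2557 (B = -3062*(-1/5114) = 1531/2557 ≈ 0.59875)
s(Z) = 2*Z
o = 30861964/2557 (o = 12069 + 1531/2557 = 30861964/2557 ≈ 12070.)
o - s(M) = 30861964/2557 - 2*20 = 30861964/2557 - 1*40 = 30861964/2557 - 40 = 30759684/2557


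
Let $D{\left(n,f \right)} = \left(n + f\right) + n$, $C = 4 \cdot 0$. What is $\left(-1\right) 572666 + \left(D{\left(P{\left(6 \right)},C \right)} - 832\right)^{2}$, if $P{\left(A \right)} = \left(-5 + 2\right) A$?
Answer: $180758$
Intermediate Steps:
$C = 0$
$P{\left(A \right)} = - 3 A$
$D{\left(n,f \right)} = f + 2 n$ ($D{\left(n,f \right)} = \left(f + n\right) + n = f + 2 n$)
$\left(-1\right) 572666 + \left(D{\left(P{\left(6 \right)},C \right)} - 832\right)^{2} = \left(-1\right) 572666 + \left(\left(0 + 2 \left(\left(-3\right) 6\right)\right) - 832\right)^{2} = -572666 + \left(\left(0 + 2 \left(-18\right)\right) - 832\right)^{2} = -572666 + \left(\left(0 - 36\right) - 832\right)^{2} = -572666 + \left(-36 - 832\right)^{2} = -572666 + \left(-868\right)^{2} = -572666 + 753424 = 180758$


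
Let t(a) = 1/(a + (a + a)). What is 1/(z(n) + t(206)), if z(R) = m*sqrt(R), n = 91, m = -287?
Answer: -618/2862741513995 - 109612188*sqrt(91)/2862741513995 ≈ -0.00036526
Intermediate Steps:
z(R) = -287*sqrt(R)
t(a) = 1/(3*a) (t(a) = 1/(a + 2*a) = 1/(3*a))
1/(z(n) + t(206)) = 1/(-287*sqrt(91) + (1/3)/206) = 1/(-287*sqrt(91) + (1/3)*(1/206)) = 1/(-287*sqrt(91) + 1/618) = 1/(1/618 - 287*sqrt(91))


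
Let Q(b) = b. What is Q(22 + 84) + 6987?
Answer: 7093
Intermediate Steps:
Q(22 + 84) + 6987 = (22 + 84) + 6987 = 106 + 6987 = 7093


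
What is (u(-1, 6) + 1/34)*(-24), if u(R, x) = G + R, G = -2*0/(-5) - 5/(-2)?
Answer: -624/17 ≈ -36.706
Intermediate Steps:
G = 5/2 (G = 0*(-1/5) - 5*(-1/2) = 0 + 5/2 = 5/2 ≈ 2.5000)
u(R, x) = 5/2 + R
(u(-1, 6) + 1/34)*(-24) = ((5/2 - 1) + 1/34)*(-24) = (3/2 + 1/34)*(-24) = (26/17)*(-24) = -624/17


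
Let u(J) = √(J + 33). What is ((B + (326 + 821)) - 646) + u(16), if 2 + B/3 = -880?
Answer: -2138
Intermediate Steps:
B = -2646 (B = -6 + 3*(-880) = -6 - 2640 = -2646)
u(J) = √(33 + J)
((B + (326 + 821)) - 646) + u(16) = ((-2646 + (326 + 821)) - 646) + √(33 + 16) = ((-2646 + 1147) - 646) + √49 = (-1499 - 646) + 7 = -2145 + 7 = -2138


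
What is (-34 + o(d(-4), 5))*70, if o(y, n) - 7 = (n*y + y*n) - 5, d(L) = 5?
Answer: 1260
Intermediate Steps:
o(y, n) = 2 + 2*n*y (o(y, n) = 7 + ((n*y + y*n) - 5) = 7 + ((n*y + n*y) - 5) = 7 + (2*n*y - 5) = 7 + (-5 + 2*n*y) = 2 + 2*n*y)
(-34 + o(d(-4), 5))*70 = (-34 + (2 + 2*5*5))*70 = (-34 + (2 + 50))*70 = (-34 + 52)*70 = 18*70 = 1260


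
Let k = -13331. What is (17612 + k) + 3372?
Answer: 7653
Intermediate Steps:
(17612 + k) + 3372 = (17612 - 13331) + 3372 = 4281 + 3372 = 7653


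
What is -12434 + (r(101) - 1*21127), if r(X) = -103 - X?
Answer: -33765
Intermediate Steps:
-12434 + (r(101) - 1*21127) = -12434 + ((-103 - 1*101) - 1*21127) = -12434 + ((-103 - 101) - 21127) = -12434 + (-204 - 21127) = -12434 - 21331 = -33765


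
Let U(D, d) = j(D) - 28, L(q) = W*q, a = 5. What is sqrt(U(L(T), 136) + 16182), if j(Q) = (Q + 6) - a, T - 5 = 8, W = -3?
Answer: 2*sqrt(4029) ≈ 126.95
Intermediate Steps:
T = 13 (T = 5 + 8 = 13)
j(Q) = 1 + Q (j(Q) = (Q + 6) - 1*5 = (6 + Q) - 5 = 1 + Q)
L(q) = -3*q
U(D, d) = -27 + D (U(D, d) = (1 + D) - 28 = -27 + D)
sqrt(U(L(T), 136) + 16182) = sqrt((-27 - 3*13) + 16182) = sqrt((-27 - 39) + 16182) = sqrt(-66 + 16182) = sqrt(16116) = 2*sqrt(4029)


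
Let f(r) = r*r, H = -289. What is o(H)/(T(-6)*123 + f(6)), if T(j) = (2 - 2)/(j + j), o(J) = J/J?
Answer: 1/36 ≈ 0.027778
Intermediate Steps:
o(J) = 1
T(j) = 0 (T(j) = 0/((2*j)) = 0*(1/(2*j)) = 0)
f(r) = r²
o(H)/(T(-6)*123 + f(6)) = 1/(0*123 + 6²) = 1/(0 + 36) = 1/36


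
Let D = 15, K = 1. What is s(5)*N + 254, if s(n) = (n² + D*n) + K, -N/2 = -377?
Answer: 76408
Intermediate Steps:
N = 754 (N = -2*(-377) = 754)
s(n) = 1 + n² + 15*n (s(n) = (n² + 15*n) + 1 = 1 + n² + 15*n)
s(5)*N + 254 = (1 + 5² + 15*5)*754 + 254 = (1 + 25 + 75)*754 + 254 = 101*754 + 254 = 76154 + 254 = 76408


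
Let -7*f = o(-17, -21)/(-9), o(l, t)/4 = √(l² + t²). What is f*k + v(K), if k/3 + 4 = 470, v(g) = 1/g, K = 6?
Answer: ⅙ + 1864*√730/21 ≈ 2398.4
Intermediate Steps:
o(l, t) = 4*√(l² + t²)
k = 1398 (k = -12 + 3*470 = -12 + 1410 = 1398)
f = 4*√730/63 (f = -4*√((-17)² + (-21)²)/(7*(-9)) = -4*√(289 + 441)*(-1)/(7*9) = -4*√730*(-1)/(7*9) = -(-4)*√730/63 = 4*√730/63 ≈ 1.7155)
f*k + v(K) = (4*√730/63)*1398 + 1/6 = 1864*√730/21 + ⅙ = ⅙ + 1864*√730/21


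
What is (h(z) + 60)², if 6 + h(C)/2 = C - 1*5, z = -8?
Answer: 484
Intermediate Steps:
h(C) = -22 + 2*C (h(C) = -12 + 2*(C - 1*5) = -12 + 2*(C - 5) = -12 + 2*(-5 + C) = -12 + (-10 + 2*C) = -22 + 2*C)
(h(z) + 60)² = ((-22 + 2*(-8)) + 60)² = ((-22 - 16) + 60)² = (-38 + 60)² = 22² = 484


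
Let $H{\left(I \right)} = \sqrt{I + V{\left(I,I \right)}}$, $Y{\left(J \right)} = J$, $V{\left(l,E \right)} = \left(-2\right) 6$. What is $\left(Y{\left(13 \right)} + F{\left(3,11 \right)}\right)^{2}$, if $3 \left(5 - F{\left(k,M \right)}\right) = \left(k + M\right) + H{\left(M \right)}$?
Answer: $\frac{\left(40 - i\right)^{2}}{9} \approx 177.67 - 8.8889 i$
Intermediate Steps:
$V{\left(l,E \right)} = -12$
$H{\left(I \right)} = \sqrt{-12 + I}$ ($H{\left(I \right)} = \sqrt{I - 12} = \sqrt{-12 + I}$)
$F{\left(k,M \right)} = 5 - \frac{M}{3} - \frac{k}{3} - \frac{\sqrt{-12 + M}}{3}$ ($F{\left(k,M \right)} = 5 - \frac{\left(k + M\right) + \sqrt{-12 + M}}{3} = 5 - \frac{\left(M + k\right) + \sqrt{-12 + M}}{3} = 5 - \frac{M + k + \sqrt{-12 + M}}{3} = 5 - \left(\frac{M}{3} + \frac{k}{3} + \frac{\sqrt{-12 + M}}{3}\right) = 5 - \frac{M}{3} - \frac{k}{3} - \frac{\sqrt{-12 + M}}{3}$)
$\left(Y{\left(13 \right)} + F{\left(3,11 \right)}\right)^{2} = \left(13 - \left(- \frac{1}{3} + \frac{\sqrt{-12 + 11}}{3}\right)\right)^{2} = \left(13 - \left(- \frac{1}{3} + \frac{i}{3}\right)\right)^{2} = \left(13 + \left(\frac{1}{3} - \frac{i}{3}\right)\right)^{2} = \left(\frac{40}{3} - \frac{i}{3}\right)^{2}$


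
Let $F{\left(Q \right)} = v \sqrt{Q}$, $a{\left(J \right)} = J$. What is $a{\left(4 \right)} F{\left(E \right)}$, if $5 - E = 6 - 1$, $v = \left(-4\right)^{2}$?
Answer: $0$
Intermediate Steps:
$v = 16$
$E = 0$ ($E = 5 - \left(6 - 1\right) = 5 - 5 = 0$)
$F{\left(Q \right)} = 16 \sqrt{Q}$
$a{\left(4 \right)} F{\left(E \right)} = 4 \cdot 16 \sqrt{0} = 4 \cdot 16 \cdot 0 = 4 \cdot 0 = 0$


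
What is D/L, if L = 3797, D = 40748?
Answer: 40748/3797 ≈ 10.732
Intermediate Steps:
D/L = 40748/3797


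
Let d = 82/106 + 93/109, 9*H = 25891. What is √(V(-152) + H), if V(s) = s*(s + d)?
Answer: √7729407138355/17331 ≈ 160.42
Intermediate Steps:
H = 25891/9 (H = (⅑)*25891 = 25891/9 ≈ 2876.8)
d = 9398/5777 (d = 82*(1/106) + 93*(1/109) = 41/53 + 93/109 = 9398/5777 ≈ 1.6268)
V(s) = s*(9398/5777 + s) (V(s) = s*(s + 9398/5777) = s*(9398/5777 + s))
√(V(-152) + H) = √((1/5777)*(-152)*(9398 + 5777*(-152)) + 25891/9) = √((1/5777)*(-152)*(9398 - 878104) + 25891/9) = √((1/5777)*(-152)*(-868706) + 25891/9) = √(132043312/5777 + 25891/9) = √(1337962115/51993) = √7729407138355/17331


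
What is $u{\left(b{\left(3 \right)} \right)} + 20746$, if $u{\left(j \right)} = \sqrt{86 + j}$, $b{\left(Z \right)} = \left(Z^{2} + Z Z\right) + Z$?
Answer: $20746 + \sqrt{107} \approx 20756.0$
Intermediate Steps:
$b{\left(Z \right)} = Z + 2 Z^{2}$ ($b{\left(Z \right)} = \left(Z^{2} + Z^{2}\right) + Z = 2 Z^{2} + Z = Z + 2 Z^{2}$)
$u{\left(b{\left(3 \right)} \right)} + 20746 = \sqrt{86 + 3 \left(1 + 2 \cdot 3\right)} + 20746 = \sqrt{86 + 3 \left(1 + 6\right)} + 20746 = \sqrt{86 + 3 \cdot 7} + 20746 = \sqrt{86 + 21} + 20746 = \sqrt{107} + 20746 = 20746 + \sqrt{107}$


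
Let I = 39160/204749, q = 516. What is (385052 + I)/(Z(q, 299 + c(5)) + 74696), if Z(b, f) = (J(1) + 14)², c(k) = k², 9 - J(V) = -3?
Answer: 19709762777/3858085407 ≈ 5.1087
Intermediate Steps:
J(V) = 12 (J(V) = 9 - 1*(-3) = 9 + 3 = 12)
Z(b, f) = 676 (Z(b, f) = (12 + 14)² = 26² = 676)
I = 39160/204749 (I = 39160*(1/204749) = 39160/204749 ≈ 0.19126)
(385052 + I)/(Z(q, 299 + c(5)) + 74696) = (385052 + 39160/204749)/(676 + 74696) = (78839051108/204749)/75372 = (78839051108/204749)*(1/75372) = 19709762777/3858085407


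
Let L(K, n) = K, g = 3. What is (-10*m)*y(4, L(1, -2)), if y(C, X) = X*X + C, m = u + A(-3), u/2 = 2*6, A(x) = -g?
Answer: -1050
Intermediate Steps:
A(x) = -3 (A(x) = -1*3 = -3)
u = 24 (u = 2*(2*6) = 2*12 = 24)
m = 21 (m = 24 - 3 = 21)
y(C, X) = C + X² (y(C, X) = X² + C = C + X²)
(-10*m)*y(4, L(1, -2)) = (-10*21)*(4 + 1²) = -210*(4 + 1) = -210*5 = -1050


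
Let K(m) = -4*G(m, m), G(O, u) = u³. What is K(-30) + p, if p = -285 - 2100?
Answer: 105615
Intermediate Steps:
p = -2385
K(m) = -4*m³
K(-30) + p = -4*(-30)³ - 2385 = -4*(-27000) - 2385 = 108000 - 2385 = 105615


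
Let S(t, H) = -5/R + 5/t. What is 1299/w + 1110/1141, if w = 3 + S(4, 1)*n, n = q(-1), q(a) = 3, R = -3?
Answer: 5980806/53627 ≈ 111.53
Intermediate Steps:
S(t, H) = 5/3 + 5/t (S(t, H) = -5/(-3) + 5/t = -5*(-⅓) + 5/t = 5/3 + 5/t)
n = 3
w = 47/4 (w = 3 + (5/3 + 5/4)*3 = 3 + (35/12)*3 = 3 + 35/4 = 47/4 ≈ 11.750)
1299/w + 1110/1141 = 1299/(47/4) + 1110/1141 = 1299*(4/47) + 1110*(1/1141) = 5196/47 + 1110/1141 = 5980806/53627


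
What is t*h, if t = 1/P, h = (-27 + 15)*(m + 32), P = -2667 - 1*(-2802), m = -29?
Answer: -4/15 ≈ -0.26667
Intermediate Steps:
P = 135 (P = -2667 + 2802 = 135)
h = -36 (h = (-27 + 15)*(-29 + 32) = -12*3 = -36)
t = 1/135 ≈ 0.0074074
t*h = (1/135)*(-36) = -4/15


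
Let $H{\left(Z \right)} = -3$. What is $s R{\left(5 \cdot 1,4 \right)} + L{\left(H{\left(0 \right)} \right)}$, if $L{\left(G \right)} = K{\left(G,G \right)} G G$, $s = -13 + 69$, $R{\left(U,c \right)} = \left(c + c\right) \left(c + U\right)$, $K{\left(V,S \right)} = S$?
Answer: $4005$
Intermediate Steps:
$R{\left(U,c \right)} = 2 c \left(U + c\right)$
$s = 56$
$L{\left(G \right)} = G^{3}$ ($L{\left(G \right)} = G G G = G^{2} G = G^{3}$)
$s R{\left(5 \cdot 1,4 \right)} + L{\left(H{\left(0 \right)} \right)} = 56 \cdot 2 \cdot 4 \left(5 \cdot 1 + 4\right) + \left(-3\right)^{3} = 56 \cdot 2 \cdot 4 \left(5 + 4\right) - 27 = 56 \cdot 2 \cdot 4 \cdot 9 - 27 = 56 \cdot 72 - 27 = 4032 - 27 = 4005$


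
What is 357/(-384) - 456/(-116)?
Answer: 11141/3712 ≈ 3.0013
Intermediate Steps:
357/(-384) - 456/(-116) = 357*(-1/384) - 456*(-1/116) = -119/128 + 114/29 = 11141/3712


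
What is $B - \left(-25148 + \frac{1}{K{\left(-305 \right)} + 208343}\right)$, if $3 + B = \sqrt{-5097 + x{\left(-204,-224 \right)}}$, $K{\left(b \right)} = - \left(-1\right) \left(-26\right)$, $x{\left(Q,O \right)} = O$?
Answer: $\frac{5238130964}{208317} + i \sqrt{5321} \approx 25145.0 + 72.945 i$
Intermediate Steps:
$K{\left(b \right)} = -26$ ($K{\left(b \right)} = \left(-1\right) 26 = -26$)
$B = -3 + i \sqrt{5321}$ ($B = -3 + \sqrt{-5097 - 224} = -3 + \sqrt{-5321} = -3 + i \sqrt{5321} \approx -3.0 + 72.945 i$)
$B - \left(-25148 + \frac{1}{K{\left(-305 \right)} + 208343}\right) = \left(-3 + i \sqrt{5321}\right) - \left(-25148 + \frac{1}{-26 + 208343}\right) = \left(-3 + i \sqrt{5321}\right) - \left(-25148 + \frac{1}{208317}\right) = \left(-3 + i \sqrt{5321}\right) - - \frac{5238755915}{208317} = \left(-3 + i \sqrt{5321}\right) + \frac{5238755915}{208317} = \frac{5238130964}{208317} + i \sqrt{5321}$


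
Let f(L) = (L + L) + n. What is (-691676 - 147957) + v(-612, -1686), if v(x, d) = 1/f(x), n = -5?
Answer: -1031908958/1229 ≈ -8.3963e+5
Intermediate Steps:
f(L) = -5 + 2*L (f(L) = (L + L) - 5 = 2*L - 5 = -5 + 2*L)
v(x, d) = 1/(-5 + 2*x)
(-691676 - 147957) + v(-612, -1686) = (-691676 - 147957) + 1/(-5 + 2*(-612)) = -839633 + 1/(-5 - 1224) = -839633 + 1/(-1229) = -839633 - 1/1229 = -1031908958/1229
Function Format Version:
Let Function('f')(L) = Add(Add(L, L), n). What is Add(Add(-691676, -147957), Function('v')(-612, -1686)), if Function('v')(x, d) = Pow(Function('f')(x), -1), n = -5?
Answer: Rational(-1031908958, 1229) ≈ -8.3963e+5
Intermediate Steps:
Function('f')(L) = Add(-5, Mul(2, L)) (Function('f')(L) = Add(Add(L, L), -5) = Add(Mul(2, L), -5) = Add(-5, Mul(2, L)))
Function('v')(x, d) = Pow(Add(-5, Mul(2, x)), -1)
Add(Add(-691676, -147957), Function('v')(-612, -1686)) = Add(Add(-691676, -147957), Pow(Add(-5, Mul(2, -612)), -1)) = Add(-839633, Pow(Add(-5, -1224), -1)) = Add(-839633, Pow(-1229, -1)) = Add(-839633, Rational(-1, 1229)) = Rational(-1031908958, 1229)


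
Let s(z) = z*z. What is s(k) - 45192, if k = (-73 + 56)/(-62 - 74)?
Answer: -2892287/64 ≈ -45192.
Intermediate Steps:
k = ⅛ (k = -17/(-136) = -17*(-1/136) = ⅛ ≈ 0.12500)
s(z) = z²
s(k) - 45192 = (⅛)² - 45192 = 1/64 - 45192 = -2892287/64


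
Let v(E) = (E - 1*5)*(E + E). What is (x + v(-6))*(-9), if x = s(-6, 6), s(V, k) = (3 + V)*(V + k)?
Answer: -1188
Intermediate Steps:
x = 0 (x = (-6)² + 3*(-6) + 3*6 - 6*6 = 36 - 18 + 18 - 36 = 0)
v(E) = 2*E*(-5 + E) (v(E) = (E - 5)*(2*E) = (-5 + E)*(2*E) = 2*E*(-5 + E))
(x + v(-6))*(-9) = (0 + 2*(-6)*(-5 - 6))*(-9) = (0 + 2*(-6)*(-11))*(-9) = (0 + 132)*(-9) = 132*(-9) = -1188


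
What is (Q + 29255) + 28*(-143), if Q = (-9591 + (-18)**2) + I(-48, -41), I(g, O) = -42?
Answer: 15942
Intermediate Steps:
Q = -9309 (Q = (-9591 + (-18)**2) - 42 = (-9591 + 324) - 42 = -9267 - 42 = -9309)
(Q + 29255) + 28*(-143) = (-9309 + 29255) + 28*(-143) = 19946 - 4004 = 15942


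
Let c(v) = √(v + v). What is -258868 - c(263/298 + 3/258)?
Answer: -258868 - √73411406/6407 ≈ -2.5887e+5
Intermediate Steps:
c(v) = √2*√v (c(v) = √(2*v) = √2*√v)
-258868 - c(263/298 + 3/258) = -258868 - √2*√(263/298 + 3/258) = -258868 - √2*√(263*(1/298) + 3*(1/258)) = -258868 - √2*√(263/298 + 1/86) = -258868 - √2*√(5729/6407) = -258868 - √2*√36705703/6407 = -258868 - √73411406/6407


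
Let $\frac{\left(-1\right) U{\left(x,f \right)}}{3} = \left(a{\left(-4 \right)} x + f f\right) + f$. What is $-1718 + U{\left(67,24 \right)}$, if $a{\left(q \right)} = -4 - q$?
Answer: $-3518$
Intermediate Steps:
$U{\left(x,f \right)} = - 3 f - 3 f^{2}$ ($U{\left(x,f \right)} = - 3 \left(\left(\left(-4 - -4\right) x + f f\right) + f\right) = - 3 \left(\left(\left(-4 + 4\right) x + f^{2}\right) + f\right) = - 3 \left(\left(0 x + f^{2}\right) + f\right) = - 3 \left(\left(0 + f^{2}\right) + f\right) = - 3 \left(f^{2} + f\right) = - 3 \left(f + f^{2}\right) = - 3 f - 3 f^{2}$)
$-1718 + U{\left(67,24 \right)} = -1718 + 3 \cdot 24 \left(-1 - 24\right) = -1718 + 3 \cdot 24 \left(-25\right) = -1718 - 1800 = -3518$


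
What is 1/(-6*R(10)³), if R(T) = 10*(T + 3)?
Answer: -1/13182000 ≈ -7.5861e-8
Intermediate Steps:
R(T) = 30 + 10*T (R(T) = 10*(3 + T) = 30 + 10*T)
1/(-6*R(10)³) = 1/(-6*(30 + 10*10)³) = 1/(-6*(30 + 100)³) = 1/(-6*130³) = 1/(-6*2197000) = 1/(-13182000) = -1/13182000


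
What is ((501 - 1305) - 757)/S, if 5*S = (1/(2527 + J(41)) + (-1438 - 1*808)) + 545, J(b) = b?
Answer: 20043240/4368167 ≈ 4.5885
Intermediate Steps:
S = -4368167/12840 (S = ((1/(2527 + 41) + (-1438 - 1*808)) + 545)/5 = ((1/2568 + (-1438 - 808)) + 545)/5 = ((1/2568 - 2246) + 545)/5 = (-5767727/2568 + 545)/5 = (⅕)*(-4368167/2568) = -4368167/12840 ≈ -340.20)
((501 - 1305) - 757)/S = ((501 - 1305) - 757)/(-4368167/12840) = (-804 - 757)*(-12840/4368167) = -1561*(-12840/4368167) = 20043240/4368167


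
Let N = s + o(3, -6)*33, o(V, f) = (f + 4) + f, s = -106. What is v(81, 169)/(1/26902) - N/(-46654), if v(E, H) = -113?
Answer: -70912353987/23327 ≈ -3.0399e+6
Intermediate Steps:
o(V, f) = 4 + 2*f (o(V, f) = (4 + f) + f = 4 + 2*f)
N = -370 (N = -106 + (4 + 2*(-6))*33 = -106 + (4 - 12)*33 = -106 - 8*33 = -106 - 264 = -370)
v(81, 169)/(1/26902) - N/(-46654) = -113/(1/26902) - 1*(-370)/(-46654) = -113/1/26902 + 370*(-1/46654) = -113*26902 - 185/23327 = -3039926 - 185/23327 = -70912353987/23327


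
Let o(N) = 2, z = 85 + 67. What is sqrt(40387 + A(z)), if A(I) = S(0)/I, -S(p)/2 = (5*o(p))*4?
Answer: sqrt(14579517)/19 ≈ 200.96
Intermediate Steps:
z = 152
S(p) = -80 (S(p) = -2*5*2*4 = -20*4 = -2*40 = -80)
A(I) = -80/I
sqrt(40387 + A(z)) = sqrt(40387 - 80/152) = sqrt(40387 - 80*1/152) = sqrt(40387 - 10/19) = sqrt(767343/19) = sqrt(14579517)/19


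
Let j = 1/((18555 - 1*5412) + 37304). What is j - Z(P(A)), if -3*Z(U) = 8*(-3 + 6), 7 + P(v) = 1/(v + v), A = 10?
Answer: 403577/50447 ≈ 8.0000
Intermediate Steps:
P(v) = -7 + 1/(2*v) (P(v) = -7 + 1/(v + v) = -7 + 1/(2*v))
j = 1/50447 (j = 1/((18555 - 5412) + 37304) = 1/(13143 + 37304) = 1/50447 ≈ 1.9823e-5)
Z(U) = -8 (Z(U) = -8*(-3 + 6)/3 = -8*3/3 = -⅓*24 = -8)
j - Z(P(A)) = 1/50447 - 1*(-8) = 1/50447 + 8 = 403577/50447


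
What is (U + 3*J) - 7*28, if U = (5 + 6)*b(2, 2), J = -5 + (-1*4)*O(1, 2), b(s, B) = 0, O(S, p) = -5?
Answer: -151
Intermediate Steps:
J = 15 (J = -5 - 1*4*(-5) = -5 - 4*(-5) = -5 + 20 = 15)
U = 0 (U = (5 + 6)*0 = 11*0 = 0)
(U + 3*J) - 7*28 = (0 + 3*15) - 7*28 = (0 + 45) - 196 = 45 - 196 = -151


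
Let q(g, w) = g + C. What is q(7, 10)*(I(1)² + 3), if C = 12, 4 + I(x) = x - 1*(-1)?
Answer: 133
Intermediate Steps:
I(x) = -3 + x (I(x) = -4 + (x - 1*(-1)) = -4 + (x + 1) = -4 + (1 + x) = -3 + x)
q(g, w) = 12 + g (q(g, w) = g + 12 = 12 + g)
q(7, 10)*(I(1)² + 3) = (12 + 7)*((-3 + 1)² + 3) = 19*((-2)² + 3) = 19*(4 + 3) = 19*7 = 133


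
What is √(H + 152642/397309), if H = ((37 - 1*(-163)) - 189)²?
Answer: 3*√2129003717731/397309 ≈ 11.017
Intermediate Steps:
H = 121 (H = ((37 + 163) - 189)² = (200 - 189)² = 11² = 121)
√(H + 152642/397309) = √(121 + 152642/397309) = √(48227031/397309) = 3*√2129003717731/397309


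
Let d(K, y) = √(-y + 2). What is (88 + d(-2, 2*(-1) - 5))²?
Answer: 8281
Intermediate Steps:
d(K, y) = √(2 - y)
(88 + d(-2, 2*(-1) - 5))² = (88 + √(2 - (2*(-1) - 5)))² = (88 + √(2 - (-2 - 5)))² = (88 + √(2 - 1*(-7)))² = (88 + √(2 + 7))² = (88 + √9)² = (88 + 3)² = 91² = 8281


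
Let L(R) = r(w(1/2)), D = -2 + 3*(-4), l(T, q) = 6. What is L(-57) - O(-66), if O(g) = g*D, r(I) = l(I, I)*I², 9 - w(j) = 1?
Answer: -540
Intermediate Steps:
w(j) = 8 (w(j) = 9 - 1*1 = 9 - 1 = 8)
D = -14 (D = -2 - 12 = -14)
r(I) = 6*I²
L(R) = 384 (L(R) = 6*8² = 6*64 = 384)
O(g) = -14*g (O(g) = g*(-14) = -14*g)
L(-57) - O(-66) = 384 - (-14)*(-66) = 384 - 1*924 = 384 - 924 = -540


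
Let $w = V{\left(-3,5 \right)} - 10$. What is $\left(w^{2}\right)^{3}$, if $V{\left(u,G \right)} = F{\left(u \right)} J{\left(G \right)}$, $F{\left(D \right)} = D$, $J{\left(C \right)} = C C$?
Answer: $377149515625$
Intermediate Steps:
$J{\left(C \right)} = C^{2}$
$V{\left(u,G \right)} = u G^{2}$
$w = -85$ ($w = - 3 \cdot 5^{2} - 10 = \left(-3\right) 25 - 10 = -75 - 10 = -85$)
$\left(w^{2}\right)^{3} = \left(\left(-85\right)^{2}\right)^{3} = 7225^{3} = 377149515625$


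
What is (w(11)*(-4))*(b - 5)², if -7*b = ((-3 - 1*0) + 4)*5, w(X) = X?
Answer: -70400/49 ≈ -1436.7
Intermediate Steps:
b = -5/7 (b = -((-3 - 1*0) + 4)*5/7 = -((-3 + 0) + 4)*5/7 = -(-3 + 4)*5/7 = -5/7 ≈ -0.71429)
(w(11)*(-4))*(b - 5)² = (11*(-4))*(-5/7 - 5)² = -44*(-40/7)² = -44*1600/49 = -70400/49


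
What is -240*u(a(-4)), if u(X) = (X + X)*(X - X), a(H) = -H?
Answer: 0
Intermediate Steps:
u(X) = 0 (u(X) = (2*X)*0 = 0)
-240*u(a(-4)) = -240*0 = 0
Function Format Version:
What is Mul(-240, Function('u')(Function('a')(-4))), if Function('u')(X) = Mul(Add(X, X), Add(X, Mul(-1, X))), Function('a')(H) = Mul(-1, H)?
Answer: 0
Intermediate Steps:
Function('u')(X) = 0 (Function('u')(X) = Mul(Mul(2, X), 0) = 0)
Mul(-240, Function('u')(Function('a')(-4))) = Mul(-240, 0) = 0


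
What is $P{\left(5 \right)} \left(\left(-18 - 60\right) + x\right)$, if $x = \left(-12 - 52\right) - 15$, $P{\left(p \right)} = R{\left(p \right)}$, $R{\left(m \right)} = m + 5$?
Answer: $-1570$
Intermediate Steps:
$R{\left(m \right)} = 5 + m$
$P{\left(p \right)} = 5 + p$
$x = -79$ ($x = -64 - 15 = -79$)
$P{\left(5 \right)} \left(\left(-18 - 60\right) + x\right) = \left(5 + 5\right) \left(\left(-18 - 60\right) - 79\right) = 10 \left(\left(-18 - 60\right) - 79\right) = 10 \left(-78 - 79\right) = 10 \left(-157\right) = -1570$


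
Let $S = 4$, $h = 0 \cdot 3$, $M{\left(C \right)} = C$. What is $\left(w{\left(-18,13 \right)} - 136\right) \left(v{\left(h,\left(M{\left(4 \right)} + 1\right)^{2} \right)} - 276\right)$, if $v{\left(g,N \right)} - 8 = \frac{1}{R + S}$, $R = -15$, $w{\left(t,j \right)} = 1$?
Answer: $\frac{398115}{11} \approx 36192.0$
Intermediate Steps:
$h = 0$
$v{\left(g,N \right)} = \frac{87}{11}$ ($v{\left(g,N \right)} = 8 + \frac{1}{-15 + 4} = 8 + \frac{1}{-11} = 8 - \frac{1}{11} = \frac{87}{11}$)
$\left(w{\left(-18,13 \right)} - 136\right) \left(v{\left(h,\left(M{\left(4 \right)} + 1\right)^{2} \right)} - 276\right) = \left(1 - 136\right) \left(\frac{87}{11} - 276\right) = \left(-135\right) \left(- \frac{2949}{11}\right) = \frac{398115}{11}$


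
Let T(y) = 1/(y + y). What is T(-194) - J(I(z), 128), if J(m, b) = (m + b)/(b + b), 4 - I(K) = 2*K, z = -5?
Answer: -6919/12416 ≈ -0.55726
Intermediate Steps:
T(y) = 1/(2*y)
I(K) = 4 - 2*K
J(m, b) = (b + m)/(2*b) (J(m, b) = (b + m)/((2*b)) = (b + m)*(1/(2*b)) = (b + m)/(2*b))
T(-194) - J(I(z), 128) = (½)/(-194) - (128 + (4 - 2*(-5)))/(2*128) = (½)*(-1/194) - (128 + (4 + 10))/(2*128) = -1/388 - (128 + 14)/(2*128) = -1/388 - 142/(2*128) = -1/388 - 1*71/128 = -1/388 - 71/128 = -6919/12416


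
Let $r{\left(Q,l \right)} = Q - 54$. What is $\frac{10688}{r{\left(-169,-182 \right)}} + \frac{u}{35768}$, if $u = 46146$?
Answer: $- \frac{185998913}{3988132} \approx -46.638$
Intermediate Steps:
$r{\left(Q,l \right)} = -54 + Q$
$\frac{10688}{r{\left(-169,-182 \right)}} + \frac{u}{35768} = \frac{10688}{-54 - 169} + \frac{46146}{35768} = \frac{10688}{-223} + 46146 \cdot \frac{1}{35768} = 10688 \left(- \frac{1}{223}\right) + \frac{23073}{17884} = - \frac{10688}{223} + \frac{23073}{17884} = - \frac{185998913}{3988132}$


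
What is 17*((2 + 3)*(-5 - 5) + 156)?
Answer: 1802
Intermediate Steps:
17*((2 + 3)*(-5 - 5) + 156) = 17*(5*(-10) + 156) = 17*(-50 + 156) = 17*106 = 1802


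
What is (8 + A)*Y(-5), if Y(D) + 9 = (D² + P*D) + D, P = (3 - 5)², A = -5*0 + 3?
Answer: -99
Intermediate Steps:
A = 3 (A = 0 + 3 = 3)
P = 4 (P = (-2)² = 4)
Y(D) = -9 + D² + 5*D (Y(D) = -9 + ((D² + 4*D) + D) = -9 + (D² + 5*D) = -9 + D² + 5*D)
(8 + A)*Y(-5) = (8 + 3)*(-9 + (-5)² + 5*(-5)) = 11*(-9 + 25 - 25) = 11*(-9) = -99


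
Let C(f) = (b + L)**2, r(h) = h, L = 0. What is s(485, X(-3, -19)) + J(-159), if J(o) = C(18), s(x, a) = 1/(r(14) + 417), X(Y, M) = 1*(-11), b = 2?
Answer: 1725/431 ≈ 4.0023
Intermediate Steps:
X(Y, M) = -11
s(x, a) = 1/431 (s(x, a) = 1/(14 + 417) = 1/431)
C(f) = 4 (C(f) = (2 + 0)**2 = 2**2 = 4)
J(o) = 4
s(485, X(-3, -19)) + J(-159) = 1/431 + 4 = 1725/431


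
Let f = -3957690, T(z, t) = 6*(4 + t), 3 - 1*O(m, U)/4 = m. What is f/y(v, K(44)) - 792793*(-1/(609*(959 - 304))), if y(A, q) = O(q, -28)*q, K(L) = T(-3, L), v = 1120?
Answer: 20433250559/1455168960 ≈ 14.042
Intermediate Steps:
O(m, U) = 12 - 4*m
T(z, t) = 24 + 6*t
K(L) = 24 + 6*L
y(A, q) = q*(12 - 4*q) (y(A, q) = (12 - 4*q)*q = q*(12 - 4*q))
f/y(v, K(44)) - 792793*(-1/(609*(959 - 304))) = -3957690*1/(4*(3 - (24 + 6*44))*(24 + 6*44)) - 792793*(-1/(609*(959 - 304))) = -3957690*1/(4*(3 - (24 + 264))*(24 + 264)) - 792793/(655*(-609)) = -3957690*1/(1152*(3 - 1*288)) - 792793/(-398895) = -3957690*1/(1152*(3 - 288)) - 792793*(-1/398895) = -3957690/(4*288*(-285)) + 792793/398895 = -3957690/(-328320) + 792793/398895 = -3957690*(-1/328320) + 792793/398895 = 131923/10944 + 792793/398895 = 20433250559/1455168960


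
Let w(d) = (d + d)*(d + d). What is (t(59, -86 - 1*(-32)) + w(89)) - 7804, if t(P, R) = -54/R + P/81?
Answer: 1934420/81 ≈ 23882.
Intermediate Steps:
t(P, R) = -54/R + P/81 (t(P, R) = -54/R + P*(1/81) = -54/R + P/81)
w(d) = 4*d² (w(d) = (2*d)*(2*d) = 4*d²)
(t(59, -86 - 1*(-32)) + w(89)) - 7804 = ((-54/(-86 - 1*(-32)) + (1/81)*59) + 4*89²) - 7804 = ((-54/(-86 + 32) + 59/81) + 4*7921) - 7804 = ((-54/(-54) + 59/81) + 31684) - 7804 = ((-54*(-1/54) + 59/81) + 31684) - 7804 = ((1 + 59/81) + 31684) - 7804 = (140/81 + 31684) - 7804 = 2566544/81 - 7804 = 1934420/81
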